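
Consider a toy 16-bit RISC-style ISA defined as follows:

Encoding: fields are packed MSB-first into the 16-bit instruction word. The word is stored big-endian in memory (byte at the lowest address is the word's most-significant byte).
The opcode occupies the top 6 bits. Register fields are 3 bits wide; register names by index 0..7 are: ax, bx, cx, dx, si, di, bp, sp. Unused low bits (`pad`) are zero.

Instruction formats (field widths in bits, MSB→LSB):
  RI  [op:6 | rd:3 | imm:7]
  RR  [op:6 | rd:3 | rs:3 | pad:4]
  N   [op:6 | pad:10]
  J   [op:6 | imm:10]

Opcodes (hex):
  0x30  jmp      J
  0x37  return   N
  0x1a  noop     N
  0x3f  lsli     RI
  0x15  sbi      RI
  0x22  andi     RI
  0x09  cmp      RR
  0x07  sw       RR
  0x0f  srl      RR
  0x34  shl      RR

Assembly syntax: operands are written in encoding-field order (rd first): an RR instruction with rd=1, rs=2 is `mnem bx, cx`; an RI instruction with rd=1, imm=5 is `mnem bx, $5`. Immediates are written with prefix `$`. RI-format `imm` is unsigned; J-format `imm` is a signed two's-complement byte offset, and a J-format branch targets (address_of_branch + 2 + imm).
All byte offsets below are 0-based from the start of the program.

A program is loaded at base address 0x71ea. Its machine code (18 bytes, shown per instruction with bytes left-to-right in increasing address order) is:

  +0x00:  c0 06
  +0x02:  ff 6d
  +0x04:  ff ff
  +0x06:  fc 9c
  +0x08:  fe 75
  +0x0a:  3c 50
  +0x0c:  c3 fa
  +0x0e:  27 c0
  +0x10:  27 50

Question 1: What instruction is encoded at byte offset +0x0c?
jmp $-6

+0x0c: c3 fa ⇒ word 0xc3fa (big)
  opcode bits[15:10]=0x30: jmp/J
  imm: (w>>0)&0x3ff=0x3fa (s10→-6) → $-6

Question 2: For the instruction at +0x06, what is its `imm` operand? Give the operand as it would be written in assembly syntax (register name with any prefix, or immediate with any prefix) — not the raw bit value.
@+06  big-endian(fc 9c) = 0xfc9c
  top 6b → 0x3f → lsli [RI]
  rd@[9:7]=0x1 ⇒ bx
  imm@[6:0]=0x1c ⇒ $28

$28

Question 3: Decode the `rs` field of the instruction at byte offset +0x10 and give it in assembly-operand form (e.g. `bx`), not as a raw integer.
[10] 27 50 → 0x2750
  op=0x2750>>10=0x9 ⇒ cmp (RR)
  rd@[9:7]=0x6 ⇒ bp
  rs@[6:4]=0x5 ⇒ di

di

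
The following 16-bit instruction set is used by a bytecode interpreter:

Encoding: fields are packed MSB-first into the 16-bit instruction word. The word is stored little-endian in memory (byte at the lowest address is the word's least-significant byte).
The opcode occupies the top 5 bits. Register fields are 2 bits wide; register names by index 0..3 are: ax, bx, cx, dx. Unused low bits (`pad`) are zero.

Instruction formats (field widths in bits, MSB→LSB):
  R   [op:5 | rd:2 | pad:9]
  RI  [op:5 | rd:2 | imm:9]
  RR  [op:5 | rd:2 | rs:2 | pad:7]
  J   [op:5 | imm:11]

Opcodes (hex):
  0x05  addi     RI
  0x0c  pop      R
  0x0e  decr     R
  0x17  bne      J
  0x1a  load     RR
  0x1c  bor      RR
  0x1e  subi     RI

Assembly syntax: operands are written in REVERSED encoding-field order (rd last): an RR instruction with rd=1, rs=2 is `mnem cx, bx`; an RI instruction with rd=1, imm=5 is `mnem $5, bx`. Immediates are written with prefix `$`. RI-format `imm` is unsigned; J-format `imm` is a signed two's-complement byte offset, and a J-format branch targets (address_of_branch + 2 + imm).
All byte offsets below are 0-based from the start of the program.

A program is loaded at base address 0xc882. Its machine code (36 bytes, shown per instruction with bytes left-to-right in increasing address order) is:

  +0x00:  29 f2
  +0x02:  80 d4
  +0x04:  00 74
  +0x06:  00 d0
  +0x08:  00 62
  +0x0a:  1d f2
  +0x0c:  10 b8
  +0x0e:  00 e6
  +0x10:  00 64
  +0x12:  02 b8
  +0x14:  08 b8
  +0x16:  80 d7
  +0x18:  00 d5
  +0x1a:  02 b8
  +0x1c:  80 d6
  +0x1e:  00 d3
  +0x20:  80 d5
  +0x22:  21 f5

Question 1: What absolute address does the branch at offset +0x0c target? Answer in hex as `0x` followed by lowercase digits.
+0x0c: 10 b8 ⇒ word 0xb810 (little)
  op=0xb810>>11=0x17 ⇒ bne (J)
  imm: (w>>0)&0x7ff=0x10 → $16
  target = base 0xc882 + off 0x0c + 2 + imm 16 = 0xc8a0

0xc8a0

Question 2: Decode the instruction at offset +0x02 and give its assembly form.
load bx, cx

+0x02: 80 d4 ⇒ word 0xd480 (little)
  opcode bits[15:11]=0x1a: load/RR
  rd: (w>>9)&0x3=0x2 → cx
  rs: (w>>7)&0x3=0x1 → bx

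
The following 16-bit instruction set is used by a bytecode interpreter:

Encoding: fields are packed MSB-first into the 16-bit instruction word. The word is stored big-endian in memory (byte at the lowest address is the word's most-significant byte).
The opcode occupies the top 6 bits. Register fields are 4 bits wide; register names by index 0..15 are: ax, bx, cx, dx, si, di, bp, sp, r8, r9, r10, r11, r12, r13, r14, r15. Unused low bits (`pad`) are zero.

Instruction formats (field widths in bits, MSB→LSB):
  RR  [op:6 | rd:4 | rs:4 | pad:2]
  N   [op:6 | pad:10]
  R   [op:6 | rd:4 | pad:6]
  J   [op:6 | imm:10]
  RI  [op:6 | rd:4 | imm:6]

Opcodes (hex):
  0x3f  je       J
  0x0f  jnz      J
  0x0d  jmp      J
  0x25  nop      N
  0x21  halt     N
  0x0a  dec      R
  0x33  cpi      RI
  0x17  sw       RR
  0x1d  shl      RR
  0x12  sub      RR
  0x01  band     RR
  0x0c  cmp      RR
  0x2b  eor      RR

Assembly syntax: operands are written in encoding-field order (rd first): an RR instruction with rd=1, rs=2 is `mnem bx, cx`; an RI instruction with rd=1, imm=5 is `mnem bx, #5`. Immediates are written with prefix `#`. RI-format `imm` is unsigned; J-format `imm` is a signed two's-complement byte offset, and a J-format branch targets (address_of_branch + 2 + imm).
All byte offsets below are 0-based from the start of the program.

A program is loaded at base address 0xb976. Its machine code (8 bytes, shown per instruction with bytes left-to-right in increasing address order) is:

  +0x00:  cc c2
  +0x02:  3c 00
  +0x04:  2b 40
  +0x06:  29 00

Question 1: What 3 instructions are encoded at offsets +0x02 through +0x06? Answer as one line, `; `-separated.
+0x02: 3c 00 ⇒ word 0x3c00 (big)
  opcode bits[15:10]=0xf: jnz/J
  [9:0] imm=0 = #0
+0x04: 2b 40 ⇒ word 0x2b40 (big)
  opcode bits[15:10]=0xa: dec/R
  [9:6] rd=13 = r13
+0x06: 29 00 ⇒ word 0x2900 (big)
  opcode bits[15:10]=0xa: dec/R
  [9:6] rd=4 = si

jnz #0; dec r13; dec si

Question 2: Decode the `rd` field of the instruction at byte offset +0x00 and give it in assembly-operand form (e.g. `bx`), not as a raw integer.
@+00  big-endian(cc c2) = 0xccc2
  top 6b → 0x33 → cpi [RI]
  rd: (w>>6)&0xf=0x3 → dx
  imm: (w>>0)&0x3f=0x2 → #2

dx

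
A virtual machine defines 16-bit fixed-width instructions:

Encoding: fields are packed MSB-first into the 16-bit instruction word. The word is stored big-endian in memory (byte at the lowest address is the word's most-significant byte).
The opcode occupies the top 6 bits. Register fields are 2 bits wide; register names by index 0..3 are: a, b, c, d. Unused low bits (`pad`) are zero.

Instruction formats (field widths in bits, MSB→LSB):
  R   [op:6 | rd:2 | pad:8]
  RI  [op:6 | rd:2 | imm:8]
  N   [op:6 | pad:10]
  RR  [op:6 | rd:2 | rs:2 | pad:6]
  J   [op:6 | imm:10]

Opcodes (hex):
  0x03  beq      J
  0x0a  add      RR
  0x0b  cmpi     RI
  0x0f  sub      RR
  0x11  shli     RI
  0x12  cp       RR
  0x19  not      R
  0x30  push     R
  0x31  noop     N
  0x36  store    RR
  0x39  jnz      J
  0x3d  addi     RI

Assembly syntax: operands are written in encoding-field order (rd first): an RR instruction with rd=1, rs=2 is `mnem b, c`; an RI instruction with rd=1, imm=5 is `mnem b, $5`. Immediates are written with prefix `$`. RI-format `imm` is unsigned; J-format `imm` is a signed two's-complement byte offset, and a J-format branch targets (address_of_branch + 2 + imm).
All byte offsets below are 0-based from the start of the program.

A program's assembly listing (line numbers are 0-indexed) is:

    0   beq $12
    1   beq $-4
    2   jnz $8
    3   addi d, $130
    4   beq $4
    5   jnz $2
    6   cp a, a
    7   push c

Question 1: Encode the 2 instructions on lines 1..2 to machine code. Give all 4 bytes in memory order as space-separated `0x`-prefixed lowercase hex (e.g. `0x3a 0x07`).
0x0f 0xfc 0xe4 0x08

L1: beq op=0x3:6|imm=-4:10 ⇒ 0x0ffc ⇒ big 0f fc
L2: jnz op=0x39:6|imm=8:10 ⇒ 0xe408 ⇒ big e4 08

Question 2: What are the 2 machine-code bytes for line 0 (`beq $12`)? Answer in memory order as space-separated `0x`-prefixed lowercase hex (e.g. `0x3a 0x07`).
line 0 (beq): pack op=0x3:6|imm=12:10 = 0x0c0c; big→ 0c 0c

0x0c 0x0c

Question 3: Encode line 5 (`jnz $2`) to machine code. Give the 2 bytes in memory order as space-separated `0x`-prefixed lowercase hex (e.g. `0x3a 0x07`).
0xe4 0x02

L5: jnz op=0x39:6|imm=2:10 ⇒ 0xe402 ⇒ big e4 02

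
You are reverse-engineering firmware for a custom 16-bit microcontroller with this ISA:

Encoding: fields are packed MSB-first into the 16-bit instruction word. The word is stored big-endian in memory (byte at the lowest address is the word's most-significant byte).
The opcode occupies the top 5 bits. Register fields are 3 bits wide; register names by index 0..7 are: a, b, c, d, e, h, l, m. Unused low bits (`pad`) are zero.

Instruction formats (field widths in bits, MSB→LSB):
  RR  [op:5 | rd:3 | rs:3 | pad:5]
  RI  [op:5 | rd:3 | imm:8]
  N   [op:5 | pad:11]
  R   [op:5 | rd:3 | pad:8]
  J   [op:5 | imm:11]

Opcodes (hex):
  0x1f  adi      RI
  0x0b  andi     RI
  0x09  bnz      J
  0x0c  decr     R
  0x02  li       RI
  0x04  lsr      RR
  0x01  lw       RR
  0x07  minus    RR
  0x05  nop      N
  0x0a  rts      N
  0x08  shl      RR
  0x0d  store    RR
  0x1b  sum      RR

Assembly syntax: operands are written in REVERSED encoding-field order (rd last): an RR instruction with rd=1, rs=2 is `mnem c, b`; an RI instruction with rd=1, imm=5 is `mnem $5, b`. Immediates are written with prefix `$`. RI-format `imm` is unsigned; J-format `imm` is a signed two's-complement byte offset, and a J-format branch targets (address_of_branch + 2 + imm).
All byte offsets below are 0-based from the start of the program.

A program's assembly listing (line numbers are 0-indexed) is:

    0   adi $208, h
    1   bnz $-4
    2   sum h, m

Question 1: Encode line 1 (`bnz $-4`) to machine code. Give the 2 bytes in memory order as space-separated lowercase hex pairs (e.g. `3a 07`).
L1: bnz op=0x9:5|imm=-4:11 ⇒ 0x4ffc ⇒ big 4f fc

4f fc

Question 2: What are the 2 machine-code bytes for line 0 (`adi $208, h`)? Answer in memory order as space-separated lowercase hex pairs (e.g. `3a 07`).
fd d0

L0: adi op=0x1f:5|rd=5:3|imm=208:8 ⇒ 0xfdd0 ⇒ big fd d0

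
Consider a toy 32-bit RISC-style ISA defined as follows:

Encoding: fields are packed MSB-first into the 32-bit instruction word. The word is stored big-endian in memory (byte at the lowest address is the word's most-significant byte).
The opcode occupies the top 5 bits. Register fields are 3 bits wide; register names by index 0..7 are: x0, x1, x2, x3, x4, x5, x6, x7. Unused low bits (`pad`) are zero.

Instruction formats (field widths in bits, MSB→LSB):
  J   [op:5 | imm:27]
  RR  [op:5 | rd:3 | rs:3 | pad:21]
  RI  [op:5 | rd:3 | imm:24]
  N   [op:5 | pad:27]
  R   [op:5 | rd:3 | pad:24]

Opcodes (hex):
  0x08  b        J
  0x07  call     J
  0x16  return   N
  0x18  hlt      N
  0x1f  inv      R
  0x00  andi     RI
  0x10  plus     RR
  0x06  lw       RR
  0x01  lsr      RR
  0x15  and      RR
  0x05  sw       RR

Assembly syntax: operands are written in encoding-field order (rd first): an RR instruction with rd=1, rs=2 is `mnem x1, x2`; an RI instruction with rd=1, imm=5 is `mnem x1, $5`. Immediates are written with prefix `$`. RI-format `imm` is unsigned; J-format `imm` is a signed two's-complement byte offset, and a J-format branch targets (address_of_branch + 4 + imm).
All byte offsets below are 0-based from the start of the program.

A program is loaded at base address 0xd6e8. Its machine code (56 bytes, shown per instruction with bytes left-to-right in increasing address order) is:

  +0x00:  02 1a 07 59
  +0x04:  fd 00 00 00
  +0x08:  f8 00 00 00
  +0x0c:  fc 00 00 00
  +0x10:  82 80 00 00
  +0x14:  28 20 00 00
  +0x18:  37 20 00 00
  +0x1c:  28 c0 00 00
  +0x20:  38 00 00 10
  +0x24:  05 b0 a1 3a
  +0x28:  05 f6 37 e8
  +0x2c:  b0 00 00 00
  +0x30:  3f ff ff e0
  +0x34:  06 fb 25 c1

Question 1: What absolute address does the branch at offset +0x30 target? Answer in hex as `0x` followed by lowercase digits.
[30] 3f ff ff e0 → 0x3fffffe0
  opcode bits[31:27]=0x7: call/J
  [26:0] imm=134217696 (s27→-32) = $-32
  target = base 0xd6e8 + off 0x30 + 4 + imm -32 = 0xd6fc

0xd6fc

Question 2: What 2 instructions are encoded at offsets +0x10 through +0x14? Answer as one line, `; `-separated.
+0x10: 82 80 00 00 ⇒ word 0x82800000 (big)
  top 5b → 0x10 → plus [RR]
  rd: (w>>24)&0x7=0x2 → x2
  rs: (w>>21)&0x7=0x4 → x4
+0x14: 28 20 00 00 ⇒ word 0x28200000 (big)
  top 5b → 0x5 → sw [RR]
  rd: (w>>24)&0x7=0x0 → x0
  rs: (w>>21)&0x7=0x1 → x1

plus x2, x4; sw x0, x1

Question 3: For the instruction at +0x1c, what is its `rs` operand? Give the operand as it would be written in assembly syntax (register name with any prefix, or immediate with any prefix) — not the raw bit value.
x6

+0x1c: 28 c0 00 00 ⇒ word 0x28c00000 (big)
  top 5b → 0x5 → sw [RR]
  rd@[26:24]=0x0 ⇒ x0
  rs@[23:21]=0x6 ⇒ x6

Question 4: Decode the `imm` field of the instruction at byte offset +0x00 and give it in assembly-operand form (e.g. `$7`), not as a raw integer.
+0x00: 02 1a 07 59 ⇒ word 0x021a0759 (big)
  op=0x021a0759>>27=0x0 ⇒ andi (RI)
  rd@[26:24]=0x2 ⇒ x2
  imm@[23:0]=0x1a0759 ⇒ $1705817

$1705817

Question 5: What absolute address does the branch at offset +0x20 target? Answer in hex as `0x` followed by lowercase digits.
0xd71c

off 0x20: read 38 00 00 10 as big → 0x38000010
  op=0x38000010>>27=0x7 ⇒ call (J)
  imm@[26:0]=0x10 ⇒ $16
  target = base 0xd6e8 + off 0x20 + 4 + imm 16 = 0xd71c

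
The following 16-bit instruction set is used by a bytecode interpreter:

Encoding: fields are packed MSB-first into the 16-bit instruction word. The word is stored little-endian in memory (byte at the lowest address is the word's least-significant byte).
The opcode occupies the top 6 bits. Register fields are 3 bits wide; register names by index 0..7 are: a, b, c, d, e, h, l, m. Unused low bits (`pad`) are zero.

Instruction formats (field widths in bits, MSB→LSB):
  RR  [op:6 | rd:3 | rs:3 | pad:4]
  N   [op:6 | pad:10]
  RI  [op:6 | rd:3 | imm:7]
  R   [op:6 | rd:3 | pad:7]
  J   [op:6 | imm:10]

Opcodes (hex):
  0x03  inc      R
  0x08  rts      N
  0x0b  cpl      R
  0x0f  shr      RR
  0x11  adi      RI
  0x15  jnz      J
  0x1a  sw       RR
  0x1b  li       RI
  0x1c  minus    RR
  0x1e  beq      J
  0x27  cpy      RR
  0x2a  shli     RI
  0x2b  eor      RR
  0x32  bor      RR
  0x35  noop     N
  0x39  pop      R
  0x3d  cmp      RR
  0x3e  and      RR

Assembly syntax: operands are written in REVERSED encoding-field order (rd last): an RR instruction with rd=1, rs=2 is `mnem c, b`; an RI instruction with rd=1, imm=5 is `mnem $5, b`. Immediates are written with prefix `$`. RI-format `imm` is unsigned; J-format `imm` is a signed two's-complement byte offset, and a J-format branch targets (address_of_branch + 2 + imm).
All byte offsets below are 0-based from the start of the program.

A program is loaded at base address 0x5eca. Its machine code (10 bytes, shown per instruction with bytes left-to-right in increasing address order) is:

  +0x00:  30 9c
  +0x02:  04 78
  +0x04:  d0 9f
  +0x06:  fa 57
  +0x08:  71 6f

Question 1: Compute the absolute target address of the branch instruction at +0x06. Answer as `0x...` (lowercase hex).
[06] fa 57 → 0x57fa
  top 6b → 0x15 → jnz [J]
  [9:0] imm=1018 (s10→-6) = $-6
  target = base 0x5eca + off 0x06 + 2 + imm -6 = 0x5ecc

0x5ecc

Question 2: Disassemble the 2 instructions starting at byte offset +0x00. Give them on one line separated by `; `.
[00] 30 9c → 0x9c30
  opcode bits[15:10]=0x27: cpy/RR
  [9:7] rd=0 = a
  [6:4] rs=3 = d
[02] 04 78 → 0x7804
  opcode bits[15:10]=0x1e: beq/J
  [9:0] imm=4 = $4

cpy d, a; beq $4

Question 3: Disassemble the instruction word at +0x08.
off 0x08: read 71 6f as little → 0x6f71
  op=0x6f71>>10=0x1b ⇒ li (RI)
  rd@[9:7]=0x6 ⇒ l
  imm@[6:0]=0x71 ⇒ $113

li $113, l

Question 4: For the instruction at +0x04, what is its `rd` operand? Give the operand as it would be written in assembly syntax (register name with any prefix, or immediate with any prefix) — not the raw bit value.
off 0x04: read d0 9f as little → 0x9fd0
  opcode bits[15:10]=0x27: cpy/RR
  [9:7] rd=7 = m
  [6:4] rs=5 = h

m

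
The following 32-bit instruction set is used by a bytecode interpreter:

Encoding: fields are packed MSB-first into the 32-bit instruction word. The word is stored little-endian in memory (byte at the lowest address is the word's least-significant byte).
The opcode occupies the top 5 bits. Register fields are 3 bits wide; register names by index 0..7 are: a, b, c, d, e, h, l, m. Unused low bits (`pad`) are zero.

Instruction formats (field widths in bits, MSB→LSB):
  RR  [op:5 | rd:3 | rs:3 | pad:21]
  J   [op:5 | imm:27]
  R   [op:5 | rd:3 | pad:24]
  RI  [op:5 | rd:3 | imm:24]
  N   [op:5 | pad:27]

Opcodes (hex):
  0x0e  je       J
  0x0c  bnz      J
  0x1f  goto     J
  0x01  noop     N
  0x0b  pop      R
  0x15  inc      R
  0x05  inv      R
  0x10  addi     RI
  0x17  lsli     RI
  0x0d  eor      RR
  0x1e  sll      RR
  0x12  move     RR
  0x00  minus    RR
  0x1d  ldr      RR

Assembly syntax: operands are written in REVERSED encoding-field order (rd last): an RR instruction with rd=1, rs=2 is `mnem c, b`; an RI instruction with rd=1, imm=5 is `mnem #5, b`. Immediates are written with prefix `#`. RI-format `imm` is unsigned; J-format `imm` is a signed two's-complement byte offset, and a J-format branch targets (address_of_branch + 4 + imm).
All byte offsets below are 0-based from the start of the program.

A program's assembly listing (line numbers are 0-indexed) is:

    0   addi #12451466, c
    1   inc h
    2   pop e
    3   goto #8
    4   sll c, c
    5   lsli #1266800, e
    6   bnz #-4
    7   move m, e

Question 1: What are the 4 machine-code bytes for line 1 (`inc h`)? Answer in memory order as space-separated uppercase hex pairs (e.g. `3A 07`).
00 00 00 AD

L1: inc op=0x15:5|rd=5:3|pad=0:24 ⇒ 0xad000000 ⇒ little 00 00 00 ad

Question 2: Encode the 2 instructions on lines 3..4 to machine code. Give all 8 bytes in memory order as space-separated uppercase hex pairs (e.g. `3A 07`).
08 00 00 F8 00 00 40 F2

3. goto fields op=0x1f:5|imm=8:27 → word f8000008h → 08 00 00 f8
4. sll fields op=0x1e:5|rd=2:3|rs=2:3|pad=0:21 → word f2400000h → 00 00 40 f2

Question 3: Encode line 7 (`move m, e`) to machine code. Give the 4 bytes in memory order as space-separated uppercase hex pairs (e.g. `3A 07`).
L7: move op=0x12:5|rd=4:3|rs=7:3|pad=0:21 ⇒ 0x94e00000 ⇒ little 00 00 e0 94

00 00 E0 94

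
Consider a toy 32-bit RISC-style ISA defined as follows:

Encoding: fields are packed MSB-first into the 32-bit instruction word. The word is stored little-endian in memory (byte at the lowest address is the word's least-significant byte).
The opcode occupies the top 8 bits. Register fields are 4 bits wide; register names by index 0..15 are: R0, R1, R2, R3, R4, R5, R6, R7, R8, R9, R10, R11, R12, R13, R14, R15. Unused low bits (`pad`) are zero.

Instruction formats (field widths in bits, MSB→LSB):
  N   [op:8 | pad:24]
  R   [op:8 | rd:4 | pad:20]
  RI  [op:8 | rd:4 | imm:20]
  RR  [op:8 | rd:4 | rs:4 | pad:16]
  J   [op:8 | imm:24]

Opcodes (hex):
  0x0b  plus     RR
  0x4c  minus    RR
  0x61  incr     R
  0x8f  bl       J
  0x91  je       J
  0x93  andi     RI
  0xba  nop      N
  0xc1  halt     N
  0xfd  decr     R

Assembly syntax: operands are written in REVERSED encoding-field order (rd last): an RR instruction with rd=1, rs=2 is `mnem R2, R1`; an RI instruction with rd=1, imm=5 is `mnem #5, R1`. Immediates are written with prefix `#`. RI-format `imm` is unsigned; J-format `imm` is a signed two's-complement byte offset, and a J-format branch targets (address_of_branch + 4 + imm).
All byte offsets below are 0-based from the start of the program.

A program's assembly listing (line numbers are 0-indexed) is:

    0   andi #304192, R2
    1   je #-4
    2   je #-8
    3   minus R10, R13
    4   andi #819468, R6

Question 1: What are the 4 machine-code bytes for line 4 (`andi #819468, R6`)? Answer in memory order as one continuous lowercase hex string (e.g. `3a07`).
0c816c93

L4: andi op=0x93:8|rd=6:4|imm=819468:20 ⇒ 0x936c810c ⇒ little 0c 81 6c 93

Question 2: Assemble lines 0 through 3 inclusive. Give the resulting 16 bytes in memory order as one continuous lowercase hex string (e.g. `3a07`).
40a42493fcffff91f8ffff910000da4c

0. andi fields op=0x93:8|rd=2:4|imm=304192:20 → word 9324a440h → 40 a4 24 93
1. je fields op=0x91:8|imm=-4:24 → word 91fffffch → fc ff ff 91
2. je fields op=0x91:8|imm=-8:24 → word 91fffff8h → f8 ff ff 91
3. minus fields op=0x4c:8|rd=13:4|rs=10:4|pad=0:16 → word 4cda0000h → 00 00 da 4c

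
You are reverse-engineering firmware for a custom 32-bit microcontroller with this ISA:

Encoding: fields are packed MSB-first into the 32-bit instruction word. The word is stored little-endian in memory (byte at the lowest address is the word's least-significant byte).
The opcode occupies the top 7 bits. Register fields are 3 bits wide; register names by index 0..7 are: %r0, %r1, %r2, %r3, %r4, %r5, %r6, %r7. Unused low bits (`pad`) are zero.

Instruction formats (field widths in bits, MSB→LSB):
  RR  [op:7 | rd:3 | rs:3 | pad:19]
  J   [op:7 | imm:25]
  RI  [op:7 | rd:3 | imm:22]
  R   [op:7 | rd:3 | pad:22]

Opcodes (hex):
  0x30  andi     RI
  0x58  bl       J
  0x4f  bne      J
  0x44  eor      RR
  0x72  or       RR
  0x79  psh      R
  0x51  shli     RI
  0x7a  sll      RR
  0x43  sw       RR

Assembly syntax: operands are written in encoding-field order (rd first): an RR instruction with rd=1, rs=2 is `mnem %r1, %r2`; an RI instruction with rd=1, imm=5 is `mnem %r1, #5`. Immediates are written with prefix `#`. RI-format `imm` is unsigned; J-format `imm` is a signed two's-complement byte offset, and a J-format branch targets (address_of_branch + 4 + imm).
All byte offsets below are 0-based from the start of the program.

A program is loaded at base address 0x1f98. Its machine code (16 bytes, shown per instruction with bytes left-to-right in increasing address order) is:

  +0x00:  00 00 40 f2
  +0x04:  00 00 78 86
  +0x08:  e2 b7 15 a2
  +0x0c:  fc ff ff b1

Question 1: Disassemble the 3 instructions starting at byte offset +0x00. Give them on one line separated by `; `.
psh %r1; sw %r1, %r7; shli %r0, #1423330

@+00  little-endian(00 00 40 f2) = 0xf2400000
  opcode bits[31:25]=0x79: psh/R
  [24:22] rd=1 = %r1
@+04  little-endian(00 00 78 86) = 0x86780000
  opcode bits[31:25]=0x43: sw/RR
  [24:22] rd=1 = %r1
  [21:19] rs=7 = %r7
@+08  little-endian(e2 b7 15 a2) = 0xa215b7e2
  opcode bits[31:25]=0x51: shli/RI
  [24:22] rd=0 = %r0
  [21:0] imm=1423330 = #1423330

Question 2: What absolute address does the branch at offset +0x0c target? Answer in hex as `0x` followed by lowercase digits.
@+0c  little-endian(fc ff ff b1) = 0xb1fffffc
  op=0xb1fffffc>>25=0x58 ⇒ bl (J)
  [24:0] imm=33554428 (s25→-4) = #-4
  target = base 0x1f98 + off 0x0c + 4 + imm -4 = 0x1fa4

0x1fa4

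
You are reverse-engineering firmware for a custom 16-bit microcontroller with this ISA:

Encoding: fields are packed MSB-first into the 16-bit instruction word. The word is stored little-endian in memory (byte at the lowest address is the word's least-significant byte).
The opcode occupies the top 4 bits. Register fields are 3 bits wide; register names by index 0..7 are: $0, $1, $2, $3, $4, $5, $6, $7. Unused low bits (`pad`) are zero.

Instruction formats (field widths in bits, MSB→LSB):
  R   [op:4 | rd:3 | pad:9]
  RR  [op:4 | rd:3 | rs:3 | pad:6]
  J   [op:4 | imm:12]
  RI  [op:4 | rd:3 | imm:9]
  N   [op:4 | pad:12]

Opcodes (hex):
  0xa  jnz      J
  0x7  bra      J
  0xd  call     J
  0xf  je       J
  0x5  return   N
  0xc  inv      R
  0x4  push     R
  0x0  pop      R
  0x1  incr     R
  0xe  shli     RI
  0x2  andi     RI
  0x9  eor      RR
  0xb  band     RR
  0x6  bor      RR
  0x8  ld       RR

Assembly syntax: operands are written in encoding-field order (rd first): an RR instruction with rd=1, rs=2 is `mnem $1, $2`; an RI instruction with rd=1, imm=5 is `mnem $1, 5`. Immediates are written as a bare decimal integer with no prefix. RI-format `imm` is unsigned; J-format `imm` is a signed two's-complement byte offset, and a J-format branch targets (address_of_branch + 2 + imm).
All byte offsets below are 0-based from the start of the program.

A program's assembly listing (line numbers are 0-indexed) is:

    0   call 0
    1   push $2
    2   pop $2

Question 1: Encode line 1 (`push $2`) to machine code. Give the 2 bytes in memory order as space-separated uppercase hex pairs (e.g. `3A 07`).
L1: push op=0x4:4|rd=2:3|pad=0:9 ⇒ 0x4400 ⇒ little 00 44

00 44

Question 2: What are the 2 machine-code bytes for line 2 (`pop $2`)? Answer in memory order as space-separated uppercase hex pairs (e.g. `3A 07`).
L2: pop op=0x0:4|rd=2:3|pad=0:9 ⇒ 0x0400 ⇒ little 00 04

00 04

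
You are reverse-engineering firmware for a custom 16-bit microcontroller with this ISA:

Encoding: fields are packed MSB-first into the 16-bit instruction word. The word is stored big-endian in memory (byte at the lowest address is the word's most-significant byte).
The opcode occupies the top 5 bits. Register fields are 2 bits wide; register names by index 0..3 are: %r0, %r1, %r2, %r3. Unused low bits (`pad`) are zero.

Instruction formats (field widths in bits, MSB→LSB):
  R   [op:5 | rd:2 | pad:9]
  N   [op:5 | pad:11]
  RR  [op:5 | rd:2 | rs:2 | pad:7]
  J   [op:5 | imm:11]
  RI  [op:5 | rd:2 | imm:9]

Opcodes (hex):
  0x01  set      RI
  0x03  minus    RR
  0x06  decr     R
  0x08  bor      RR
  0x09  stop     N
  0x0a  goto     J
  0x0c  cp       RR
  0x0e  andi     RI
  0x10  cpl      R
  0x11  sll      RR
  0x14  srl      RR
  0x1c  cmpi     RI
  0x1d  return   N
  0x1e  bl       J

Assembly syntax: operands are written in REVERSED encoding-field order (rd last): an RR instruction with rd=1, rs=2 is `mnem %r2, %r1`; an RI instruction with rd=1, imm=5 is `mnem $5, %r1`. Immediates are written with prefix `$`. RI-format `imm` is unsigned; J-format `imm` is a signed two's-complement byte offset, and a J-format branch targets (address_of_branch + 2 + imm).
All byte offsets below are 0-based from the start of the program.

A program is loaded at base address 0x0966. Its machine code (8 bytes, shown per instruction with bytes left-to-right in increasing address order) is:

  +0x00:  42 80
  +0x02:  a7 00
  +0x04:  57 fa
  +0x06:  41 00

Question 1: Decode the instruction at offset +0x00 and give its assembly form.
+0x00: 42 80 ⇒ word 0x4280 (big)
  opcode bits[15:11]=0x8: bor/RR
  [10:9] rd=1 = %r1
  [8:7] rs=1 = %r1

bor %r1, %r1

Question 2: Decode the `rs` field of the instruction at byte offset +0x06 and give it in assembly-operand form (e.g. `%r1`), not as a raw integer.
%r2

off 0x06: read 41 00 as big → 0x4100
  op=0x4100>>11=0x8 ⇒ bor (RR)
  rd: (w>>9)&0x3=0x0 → %r0
  rs: (w>>7)&0x3=0x2 → %r2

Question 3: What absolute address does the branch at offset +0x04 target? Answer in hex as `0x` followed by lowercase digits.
0x0966

[04] 57 fa → 0x57fa
  op=0x57fa>>11=0xa ⇒ goto (J)
  imm: (w>>0)&0x7ff=0x7fa (s11→-6) → $-6
  target = base 0x0966 + off 0x04 + 2 + imm -6 = 0x0966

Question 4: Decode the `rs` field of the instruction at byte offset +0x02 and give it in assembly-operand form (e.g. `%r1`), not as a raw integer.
%r2

@+02  big-endian(a7 00) = 0xa700
  top 5b → 0x14 → srl [RR]
  rd: (w>>9)&0x3=0x3 → %r3
  rs: (w>>7)&0x3=0x2 → %r2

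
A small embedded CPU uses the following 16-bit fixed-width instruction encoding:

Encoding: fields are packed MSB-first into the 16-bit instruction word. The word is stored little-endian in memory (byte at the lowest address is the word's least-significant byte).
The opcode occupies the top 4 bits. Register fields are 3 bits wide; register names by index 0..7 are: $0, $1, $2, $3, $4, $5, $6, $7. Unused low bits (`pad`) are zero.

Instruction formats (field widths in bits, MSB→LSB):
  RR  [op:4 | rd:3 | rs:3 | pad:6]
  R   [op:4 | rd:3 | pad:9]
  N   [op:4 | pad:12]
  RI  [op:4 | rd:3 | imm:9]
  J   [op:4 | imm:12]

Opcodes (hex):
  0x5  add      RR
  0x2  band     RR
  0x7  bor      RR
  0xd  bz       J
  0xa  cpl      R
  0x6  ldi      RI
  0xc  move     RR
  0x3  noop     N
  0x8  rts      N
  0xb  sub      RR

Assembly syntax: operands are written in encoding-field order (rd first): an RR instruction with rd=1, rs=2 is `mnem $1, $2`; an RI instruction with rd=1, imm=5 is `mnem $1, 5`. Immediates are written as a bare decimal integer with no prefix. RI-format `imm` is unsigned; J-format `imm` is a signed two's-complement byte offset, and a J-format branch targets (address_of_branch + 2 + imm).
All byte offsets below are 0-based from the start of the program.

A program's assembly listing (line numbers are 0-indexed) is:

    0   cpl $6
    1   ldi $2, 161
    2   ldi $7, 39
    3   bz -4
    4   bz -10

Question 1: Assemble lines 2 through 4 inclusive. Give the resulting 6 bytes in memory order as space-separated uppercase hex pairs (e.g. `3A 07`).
L2: ldi op=0x6:4|rd=7:3|imm=39:9 ⇒ 0x6e27 ⇒ little 27 6e
L3: bz op=0xd:4|imm=-4:12 ⇒ 0xdffc ⇒ little fc df
L4: bz op=0xd:4|imm=-10:12 ⇒ 0xdff6 ⇒ little f6 df

27 6E FC DF F6 DF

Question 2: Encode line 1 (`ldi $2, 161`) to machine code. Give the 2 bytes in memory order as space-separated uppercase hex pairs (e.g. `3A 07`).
1. ldi fields op=0x6:4|rd=2:3|imm=161:9 → word 64a1h → a1 64

A1 64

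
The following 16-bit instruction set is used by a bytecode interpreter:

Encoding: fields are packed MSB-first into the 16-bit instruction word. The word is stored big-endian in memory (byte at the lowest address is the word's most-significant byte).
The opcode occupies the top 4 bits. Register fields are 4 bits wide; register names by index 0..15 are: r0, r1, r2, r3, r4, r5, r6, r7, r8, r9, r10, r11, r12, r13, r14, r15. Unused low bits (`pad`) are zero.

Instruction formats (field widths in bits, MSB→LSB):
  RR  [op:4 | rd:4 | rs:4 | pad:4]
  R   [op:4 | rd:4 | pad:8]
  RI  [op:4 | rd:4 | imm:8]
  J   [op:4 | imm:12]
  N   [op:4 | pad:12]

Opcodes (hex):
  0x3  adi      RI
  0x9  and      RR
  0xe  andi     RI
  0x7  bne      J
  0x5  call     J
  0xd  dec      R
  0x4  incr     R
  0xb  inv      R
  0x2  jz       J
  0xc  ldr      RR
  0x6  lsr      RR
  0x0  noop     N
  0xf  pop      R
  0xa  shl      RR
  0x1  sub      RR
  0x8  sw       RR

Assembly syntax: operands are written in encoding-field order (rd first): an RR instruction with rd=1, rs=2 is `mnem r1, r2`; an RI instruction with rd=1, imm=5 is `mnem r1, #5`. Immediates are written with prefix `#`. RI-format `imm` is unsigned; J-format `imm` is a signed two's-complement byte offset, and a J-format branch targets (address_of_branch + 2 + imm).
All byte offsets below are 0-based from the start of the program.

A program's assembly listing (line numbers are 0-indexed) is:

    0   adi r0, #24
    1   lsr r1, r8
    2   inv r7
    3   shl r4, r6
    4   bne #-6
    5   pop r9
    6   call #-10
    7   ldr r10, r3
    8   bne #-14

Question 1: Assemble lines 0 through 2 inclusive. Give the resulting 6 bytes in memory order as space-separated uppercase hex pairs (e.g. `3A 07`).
line 0 (adi): pack op=0x3:4|rd=0:4|imm=24:8 = 0x3018; big→ 30 18
line 1 (lsr): pack op=0x6:4|rd=1:4|rs=8:4|pad=0:4 = 0x6180; big→ 61 80
line 2 (inv): pack op=0xb:4|rd=7:4|pad=0:8 = 0xb700; big→ b7 00

30 18 61 80 B7 00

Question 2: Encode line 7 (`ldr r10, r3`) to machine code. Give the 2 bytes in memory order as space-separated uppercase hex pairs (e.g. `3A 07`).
line 7 (ldr): pack op=0xc:4|rd=10:4|rs=3:4|pad=0:4 = 0xca30; big→ ca 30

CA 30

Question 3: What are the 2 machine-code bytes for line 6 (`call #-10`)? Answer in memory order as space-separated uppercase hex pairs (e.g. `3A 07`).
line 6 (call): pack op=0x5:4|imm=-10:12 = 0x5ff6; big→ 5f f6

5F F6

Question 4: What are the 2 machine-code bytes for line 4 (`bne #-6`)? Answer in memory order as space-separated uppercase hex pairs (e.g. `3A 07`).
4. bne fields op=0x7:4|imm=-6:12 → word 7ffah → 7f fa

7F FA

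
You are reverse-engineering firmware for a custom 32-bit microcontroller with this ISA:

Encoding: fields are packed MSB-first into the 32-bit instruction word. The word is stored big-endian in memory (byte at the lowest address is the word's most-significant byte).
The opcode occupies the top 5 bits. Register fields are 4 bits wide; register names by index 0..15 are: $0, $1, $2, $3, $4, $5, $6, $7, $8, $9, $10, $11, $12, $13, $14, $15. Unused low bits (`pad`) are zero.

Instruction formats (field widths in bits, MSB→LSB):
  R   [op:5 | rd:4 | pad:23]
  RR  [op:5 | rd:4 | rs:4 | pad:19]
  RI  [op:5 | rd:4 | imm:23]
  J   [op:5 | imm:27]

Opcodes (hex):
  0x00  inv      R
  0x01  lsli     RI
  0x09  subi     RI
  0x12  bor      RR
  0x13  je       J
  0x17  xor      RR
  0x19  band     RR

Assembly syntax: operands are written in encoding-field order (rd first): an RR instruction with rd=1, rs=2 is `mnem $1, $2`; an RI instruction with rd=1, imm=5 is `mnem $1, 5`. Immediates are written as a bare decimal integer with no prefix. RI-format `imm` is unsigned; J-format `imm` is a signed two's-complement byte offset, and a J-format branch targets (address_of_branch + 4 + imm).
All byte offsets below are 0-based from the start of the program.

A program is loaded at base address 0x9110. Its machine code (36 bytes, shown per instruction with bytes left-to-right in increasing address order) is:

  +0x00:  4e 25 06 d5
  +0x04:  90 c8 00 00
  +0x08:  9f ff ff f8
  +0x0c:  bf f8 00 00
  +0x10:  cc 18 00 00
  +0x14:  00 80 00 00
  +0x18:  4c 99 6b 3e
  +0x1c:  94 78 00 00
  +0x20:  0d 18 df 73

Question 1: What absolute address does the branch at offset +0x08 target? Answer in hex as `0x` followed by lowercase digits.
+0x08: 9f ff ff f8 ⇒ word 0x9ffffff8 (big)
  op=0x9ffffff8>>27=0x13 ⇒ je (J)
  imm@[26:0]=0x7fffff8 (s27→-8) ⇒ -8
  target = base 0x9110 + off 0x08 + 4 + imm -8 = 0x9114

0x9114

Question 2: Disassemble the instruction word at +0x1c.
+0x1c: 94 78 00 00 ⇒ word 0x94780000 (big)
  top 5b → 0x12 → bor [RR]
  rd@[26:23]=0x8 ⇒ $8
  rs@[22:19]=0xf ⇒ $15

bor $8, $15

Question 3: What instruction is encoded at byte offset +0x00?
subi $12, 2426581

@+00  big-endian(4e 25 06 d5) = 0x4e2506d5
  op=0x4e2506d5>>27=0x9 ⇒ subi (RI)
  [26:23] rd=12 = $12
  [22:0] imm=2426581 = 2426581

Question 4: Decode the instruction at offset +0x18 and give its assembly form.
[18] 4c 99 6b 3e → 0x4c996b3e
  opcode bits[31:27]=0x9: subi/RI
  rd@[26:23]=0x9 ⇒ $9
  imm@[22:0]=0x196b3e ⇒ 1665854

subi $9, 1665854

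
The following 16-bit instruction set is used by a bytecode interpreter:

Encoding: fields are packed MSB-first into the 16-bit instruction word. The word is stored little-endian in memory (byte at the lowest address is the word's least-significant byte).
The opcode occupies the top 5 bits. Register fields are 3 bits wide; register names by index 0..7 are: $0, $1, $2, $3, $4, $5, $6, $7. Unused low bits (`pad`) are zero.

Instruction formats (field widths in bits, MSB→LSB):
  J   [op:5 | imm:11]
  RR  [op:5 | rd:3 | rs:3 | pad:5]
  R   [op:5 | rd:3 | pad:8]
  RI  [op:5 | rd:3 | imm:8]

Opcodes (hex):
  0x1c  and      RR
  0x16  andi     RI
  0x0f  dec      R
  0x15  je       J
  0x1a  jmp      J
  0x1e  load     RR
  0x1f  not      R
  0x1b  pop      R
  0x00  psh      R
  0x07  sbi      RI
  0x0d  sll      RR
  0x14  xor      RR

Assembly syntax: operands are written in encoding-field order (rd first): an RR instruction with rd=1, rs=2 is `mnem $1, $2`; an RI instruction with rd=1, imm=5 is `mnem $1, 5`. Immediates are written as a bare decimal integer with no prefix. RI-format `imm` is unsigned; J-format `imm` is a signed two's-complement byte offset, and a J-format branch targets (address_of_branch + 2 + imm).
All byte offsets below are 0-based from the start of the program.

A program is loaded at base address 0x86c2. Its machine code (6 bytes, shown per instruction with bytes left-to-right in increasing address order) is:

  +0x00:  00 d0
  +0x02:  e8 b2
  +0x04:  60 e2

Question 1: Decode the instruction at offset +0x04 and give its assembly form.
and $2, $3

@+04  little-endian(60 e2) = 0xe260
  top 5b → 0x1c → and [RR]
  [10:8] rd=2 = $2
  [7:5] rs=3 = $3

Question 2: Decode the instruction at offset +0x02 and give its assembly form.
andi $2, 232

@+02  little-endian(e8 b2) = 0xb2e8
  top 5b → 0x16 → andi [RI]
  [10:8] rd=2 = $2
  [7:0] imm=232 = 232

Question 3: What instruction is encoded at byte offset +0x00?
@+00  little-endian(00 d0) = 0xd000
  top 5b → 0x1a → jmp [J]
  imm@[10:0]=0x0 ⇒ 0

jmp 0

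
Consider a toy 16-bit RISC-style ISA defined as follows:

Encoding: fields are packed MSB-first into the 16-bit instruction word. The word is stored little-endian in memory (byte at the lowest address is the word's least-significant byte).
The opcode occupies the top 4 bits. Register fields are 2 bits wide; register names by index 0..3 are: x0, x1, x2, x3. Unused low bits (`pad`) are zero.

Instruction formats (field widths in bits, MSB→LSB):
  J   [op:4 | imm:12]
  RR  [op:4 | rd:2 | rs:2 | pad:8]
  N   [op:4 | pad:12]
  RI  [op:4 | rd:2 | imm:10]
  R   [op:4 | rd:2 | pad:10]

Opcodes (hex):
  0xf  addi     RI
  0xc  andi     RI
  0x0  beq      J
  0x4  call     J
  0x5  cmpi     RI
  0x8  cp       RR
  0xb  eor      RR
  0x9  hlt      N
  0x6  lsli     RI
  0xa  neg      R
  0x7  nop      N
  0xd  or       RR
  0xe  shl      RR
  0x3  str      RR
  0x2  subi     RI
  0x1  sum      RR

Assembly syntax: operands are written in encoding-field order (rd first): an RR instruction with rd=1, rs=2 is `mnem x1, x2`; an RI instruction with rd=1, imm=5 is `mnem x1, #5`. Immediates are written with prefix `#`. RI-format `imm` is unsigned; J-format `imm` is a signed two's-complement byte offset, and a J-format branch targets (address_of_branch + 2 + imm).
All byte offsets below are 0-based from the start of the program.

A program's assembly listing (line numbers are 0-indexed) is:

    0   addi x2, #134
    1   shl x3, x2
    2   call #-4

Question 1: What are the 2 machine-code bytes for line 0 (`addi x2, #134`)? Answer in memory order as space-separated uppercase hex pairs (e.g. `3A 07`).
86 F8

0. addi fields op=0xf:4|rd=2:2|imm=134:10 → word f886h → 86 f8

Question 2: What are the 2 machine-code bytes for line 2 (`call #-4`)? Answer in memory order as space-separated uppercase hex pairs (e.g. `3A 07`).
line 2 (call): pack op=0x4:4|imm=-4:12 = 0x4ffc; little→ fc 4f

FC 4F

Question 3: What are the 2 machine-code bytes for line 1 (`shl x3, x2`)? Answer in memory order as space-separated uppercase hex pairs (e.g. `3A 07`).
00 EE

1. shl fields op=0xe:4|rd=3:2|rs=2:2|pad=0:8 → word ee00h → 00 ee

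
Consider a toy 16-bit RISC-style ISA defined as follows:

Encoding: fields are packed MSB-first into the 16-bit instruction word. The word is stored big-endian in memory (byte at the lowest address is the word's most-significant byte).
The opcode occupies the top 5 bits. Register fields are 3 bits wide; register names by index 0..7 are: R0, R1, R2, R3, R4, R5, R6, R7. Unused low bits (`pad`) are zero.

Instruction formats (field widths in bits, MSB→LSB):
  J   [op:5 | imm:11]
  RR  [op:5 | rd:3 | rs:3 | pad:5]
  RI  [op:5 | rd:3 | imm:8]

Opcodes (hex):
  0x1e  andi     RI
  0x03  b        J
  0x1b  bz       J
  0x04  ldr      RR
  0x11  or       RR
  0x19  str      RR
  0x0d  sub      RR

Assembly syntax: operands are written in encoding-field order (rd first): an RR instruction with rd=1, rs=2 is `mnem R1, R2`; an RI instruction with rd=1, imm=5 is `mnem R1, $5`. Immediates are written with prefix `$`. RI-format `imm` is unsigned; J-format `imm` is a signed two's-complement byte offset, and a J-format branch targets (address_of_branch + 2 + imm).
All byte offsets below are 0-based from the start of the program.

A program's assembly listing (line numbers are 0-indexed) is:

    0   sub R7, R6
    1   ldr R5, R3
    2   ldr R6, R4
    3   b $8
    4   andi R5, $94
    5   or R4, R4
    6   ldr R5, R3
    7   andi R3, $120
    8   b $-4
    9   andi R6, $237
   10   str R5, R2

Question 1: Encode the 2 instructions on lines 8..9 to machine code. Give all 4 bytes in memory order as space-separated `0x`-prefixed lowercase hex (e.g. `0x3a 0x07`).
8. b fields op=0x3:5|imm=-4:11 → word 1ffch → 1f fc
9. andi fields op=0x1e:5|rd=6:3|imm=237:8 → word f6edh → f6 ed

0x1f 0xfc 0xf6 0xed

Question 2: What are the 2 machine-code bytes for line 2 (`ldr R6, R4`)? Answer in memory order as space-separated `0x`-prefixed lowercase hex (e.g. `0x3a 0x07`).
0x26 0x80

2. ldr fields op=0x4:5|rd=6:3|rs=4:3|pad=0:5 → word 2680h → 26 80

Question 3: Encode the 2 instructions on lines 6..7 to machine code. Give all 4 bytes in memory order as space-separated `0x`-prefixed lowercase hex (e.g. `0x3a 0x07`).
line 6 (ldr): pack op=0x4:5|rd=5:3|rs=3:3|pad=0:5 = 0x2560; big→ 25 60
line 7 (andi): pack op=0x1e:5|rd=3:3|imm=120:8 = 0xf378; big→ f3 78

0x25 0x60 0xf3 0x78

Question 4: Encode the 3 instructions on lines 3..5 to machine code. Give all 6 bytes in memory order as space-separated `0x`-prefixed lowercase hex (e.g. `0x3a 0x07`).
3. b fields op=0x3:5|imm=8:11 → word 1808h → 18 08
4. andi fields op=0x1e:5|rd=5:3|imm=94:8 → word f55eh → f5 5e
5. or fields op=0x11:5|rd=4:3|rs=4:3|pad=0:5 → word 8c80h → 8c 80

0x18 0x08 0xf5 0x5e 0x8c 0x80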